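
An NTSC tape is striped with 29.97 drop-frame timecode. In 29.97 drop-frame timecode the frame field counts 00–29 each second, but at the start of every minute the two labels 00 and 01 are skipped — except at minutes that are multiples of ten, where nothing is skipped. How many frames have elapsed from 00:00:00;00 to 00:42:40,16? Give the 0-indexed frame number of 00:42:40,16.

76740

As if non-drop at 30 labels/s: (0 × 3600 + 42 × 60 + 40) × 30 + 16 = 76816.
Minute boundaries passed: 42; those not divisible by 10: 42 − 4 = 38; dropped labels = 2 × 38 = 76.
Actual frame index = 76816 − 76 = 76740.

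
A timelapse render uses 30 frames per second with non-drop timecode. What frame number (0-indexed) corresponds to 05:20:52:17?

Total seconds to the label: (5 × 3600 + 20 × 60 + 52) = 19252.
Frame index = 19252 × 30 + 17 = 577577.

577577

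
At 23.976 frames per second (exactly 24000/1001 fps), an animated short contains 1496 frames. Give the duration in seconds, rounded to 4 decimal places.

62.3957 seconds

Running time = 1496 × 1001/24000 = 187187/3000 s ≈ 62.3957 s.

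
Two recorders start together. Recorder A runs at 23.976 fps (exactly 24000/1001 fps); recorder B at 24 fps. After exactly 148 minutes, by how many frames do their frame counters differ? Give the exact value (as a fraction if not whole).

213120/1001 frames

148 min = 8880 s.
A emits 24000/1001 × 8880 = 213120000/1001 frames; B emits 24 × 8880 = 213120.
Difference = 213120/1001 frames (≈ 212.9071); B is ahead of A.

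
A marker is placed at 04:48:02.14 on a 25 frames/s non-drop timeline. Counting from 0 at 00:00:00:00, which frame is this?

Total seconds to the label: (4 × 3600 + 48 × 60 + 2) = 17282.
Frame index = 17282 × 25 + 14 = 432064.

frame 432064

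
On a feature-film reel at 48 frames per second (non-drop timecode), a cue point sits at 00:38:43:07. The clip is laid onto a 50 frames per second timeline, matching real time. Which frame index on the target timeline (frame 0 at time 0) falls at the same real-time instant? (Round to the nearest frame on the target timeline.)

Source frame index: (0×3600 + 38×60 + 43) × 48 + 7 = 111511.
Real time: 111511 / (48) = 111511/48 s.
Target frame: (111511/48) × (50) = 2787775/24 ≈ 116157.292 → 116157.

frame 116157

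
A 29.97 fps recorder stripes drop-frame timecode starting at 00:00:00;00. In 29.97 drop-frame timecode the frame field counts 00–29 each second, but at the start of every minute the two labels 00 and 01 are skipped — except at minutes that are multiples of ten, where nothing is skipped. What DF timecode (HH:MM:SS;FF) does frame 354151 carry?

Each 10-minute DF block holds 10 × 60 × 30 − 9 × 2 = 17982 frames. 354151 ÷ 17982 → 19 full blocks, remainder 12493.
Within the partial block the first minute is 1800 frames and each further minute 1798, so 6 further minute boundaries passed. Total skipped labels = 18 × 19 + 2 × 6 = 354.
Non-drop label index = 354151 + 354 = 354505; at 30 labels/s that is 03:16:56:25, i.e. DF 03:16:56;25.

03:16:56;25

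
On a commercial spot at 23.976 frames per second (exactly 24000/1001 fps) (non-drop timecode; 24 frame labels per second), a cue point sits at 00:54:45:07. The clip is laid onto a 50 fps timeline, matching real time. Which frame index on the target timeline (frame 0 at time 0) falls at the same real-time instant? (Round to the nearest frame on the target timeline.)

frame 164429

Source frame index: (0×3600 + 54×60 + 45) × 24 + 7 = 78847.
Real time: 78847 / (24000/1001) = 78925847/24000 s.
Target frame: (78925847/24000) × (50) = 78925847/480 ≈ 164428.848 → 164429.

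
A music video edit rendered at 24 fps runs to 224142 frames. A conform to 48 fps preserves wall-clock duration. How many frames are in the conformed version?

448284 frames

Target frames = source frames × (target rate / source rate) = 224142 × (48)/(24) = 224142 × 2 = 448284.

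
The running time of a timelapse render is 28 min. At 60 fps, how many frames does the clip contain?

28 min = 1680 s.
Frames = 1680 × 60 = 100800.

100800 frames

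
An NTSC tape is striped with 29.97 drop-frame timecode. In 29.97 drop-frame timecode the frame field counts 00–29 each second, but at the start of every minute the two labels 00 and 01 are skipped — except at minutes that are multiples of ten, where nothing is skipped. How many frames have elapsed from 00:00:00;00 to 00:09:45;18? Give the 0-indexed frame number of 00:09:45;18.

Complete 10-minute blocks: 0, each 17982 frames → 0.
Remaining 9 whole minutes in the current block: 1800 + 8 × 1798 = 16184 frames.
Within the current minute: 45 × 30 + 18 − 2 = 1366 (labels ;00/;01 skipped at this minute). Total = 0 + 16184 + 1366 = 17550.

17550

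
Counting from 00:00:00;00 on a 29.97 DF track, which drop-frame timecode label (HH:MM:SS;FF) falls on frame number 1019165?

09:26:46;05

Ten DF minutes hold 17982 frames, so frame 1019165 lies in block 56 (frames 1006992–1024973) with 12173 frames into that block.
The block's first minute is 1800 frames and the rest 1798 each; 12173 frames reaches minute 6, so 56 × 18 + 6 × 2 = 1020 labels have been skipped so far.
Adding those back, label number 1019165 + 1020 = 1020185 at 30 labels/s is 34006 s + 5 f = 9 h 26 min 46 s frame 5, i.e. 09:26:46;05.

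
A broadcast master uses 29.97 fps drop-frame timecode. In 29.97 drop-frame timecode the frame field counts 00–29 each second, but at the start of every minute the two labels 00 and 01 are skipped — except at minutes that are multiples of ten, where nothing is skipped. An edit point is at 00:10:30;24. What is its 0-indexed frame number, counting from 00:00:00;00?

As if non-drop at 30 labels/s: (0 × 3600 + 10 × 60 + 30) × 30 + 24 = 18924.
Minute boundaries passed: 10; those not divisible by 10: 10 − 1 = 9; dropped labels = 2 × 9 = 18.
Actual frame index = 18924 − 18 = 18906.

18906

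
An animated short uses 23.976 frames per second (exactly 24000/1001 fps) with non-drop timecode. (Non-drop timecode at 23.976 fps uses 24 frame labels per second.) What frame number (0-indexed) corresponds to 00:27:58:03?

40275

Total seconds to the label: (0 × 3600 + 27 × 60 + 58) = 1678.
Frame index = 1678 × 24 + 3 = 40275.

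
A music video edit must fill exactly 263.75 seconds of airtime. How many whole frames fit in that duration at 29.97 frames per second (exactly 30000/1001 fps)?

7904 frames

Frames = 263.75 × 30000/1001 = 7912500/1001 ≈ 7904.5954.
Complete frames: 7904.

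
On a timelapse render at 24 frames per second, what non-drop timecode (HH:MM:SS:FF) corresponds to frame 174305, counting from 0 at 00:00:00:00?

174305 ÷ 24 = 7262 full seconds, remainder 17 frames.
7262 s = 2 h 1 min 2 s.
Timecode: 02:01:02:17.

02:01:02:17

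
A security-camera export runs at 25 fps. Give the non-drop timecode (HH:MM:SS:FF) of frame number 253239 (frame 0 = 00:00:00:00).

02:48:49:14

253239 ÷ 25 = 10129 full seconds, remainder 14 frames.
10129 s = 2 h 48 min 49 s.
Timecode: 02:48:49:14.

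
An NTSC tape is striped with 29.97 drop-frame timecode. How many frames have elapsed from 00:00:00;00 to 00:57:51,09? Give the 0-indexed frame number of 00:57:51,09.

Complete 10-minute blocks: 5, each 17982 frames → 89910.
Remaining 7 whole minutes in the current block: 1800 + 6 × 1798 = 12588 frames.
Within the current minute: 51 × 30 + 9 − 2 = 1537 (labels ;00/;01 skipped at this minute). Total = 89910 + 12588 + 1537 = 104035.

104035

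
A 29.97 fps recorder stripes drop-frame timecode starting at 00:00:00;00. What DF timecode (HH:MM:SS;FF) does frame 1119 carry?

00:00:37;09

Ten DF minutes hold 17982 frames, so frame 1119 lies in block 0 (frames 0–17981) with 1119 frames into that block.
The block's first minute is 1800 frames and the rest 1798 each; 1119 frames reaches minute 0, so 0 × 18 + 0 × 2 = 0 labels have been skipped so far.
Adding those back, label number 1119 + 0 = 1119 at 30 labels/s is 37 s + 9 f = 0 h 0 min 37 s frame 9, i.e. 00:00:37;09.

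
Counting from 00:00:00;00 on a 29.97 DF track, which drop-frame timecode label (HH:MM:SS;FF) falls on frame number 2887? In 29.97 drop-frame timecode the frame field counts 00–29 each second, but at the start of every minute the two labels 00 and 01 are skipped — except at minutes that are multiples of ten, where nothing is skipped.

00:01:36;09

Ten DF minutes hold 17982 frames, so frame 2887 lies in block 0 (frames 0–17981) with 2887 frames into that block.
The block's first minute is 1800 frames and the rest 1798 each; 2887 frames reaches minute 1, so 0 × 18 + 1 × 2 = 2 labels have been skipped so far.
Adding those back, label number 2887 + 2 = 2889 at 30 labels/s is 96 s + 9 f = 0 h 1 min 36 s frame 9, i.e. 00:01:36;09.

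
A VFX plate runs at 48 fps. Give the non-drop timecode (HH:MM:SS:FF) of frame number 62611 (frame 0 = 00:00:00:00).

00:21:44:19

62611 ÷ 48 = 1304 full seconds, remainder 19 frames.
1304 s = 0 h 21 min 44 s.
Timecode: 00:21:44:19.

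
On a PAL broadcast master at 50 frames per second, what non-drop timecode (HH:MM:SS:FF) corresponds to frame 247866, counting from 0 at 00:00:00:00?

01:22:37:16

247866 ÷ 50 = 4957 full seconds, remainder 16 frames.
4957 s = 1 h 22 min 37 s.
Timecode: 01:22:37:16.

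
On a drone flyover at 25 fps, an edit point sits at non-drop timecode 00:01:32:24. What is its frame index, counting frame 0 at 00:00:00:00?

Total seconds to the label: (0 × 3600 + 1 × 60 + 32) = 92.
Frame index = 92 × 25 + 24 = 2324.

frame 2324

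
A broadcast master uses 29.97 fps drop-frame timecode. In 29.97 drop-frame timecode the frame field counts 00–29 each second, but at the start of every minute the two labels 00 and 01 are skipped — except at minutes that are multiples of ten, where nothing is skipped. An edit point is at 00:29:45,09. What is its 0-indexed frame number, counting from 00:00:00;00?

Complete 10-minute blocks: 2, each 17982 frames → 35964.
Remaining 9 whole minutes in the current block: 1800 + 8 × 1798 = 16184 frames.
Within the current minute: 45 × 30 + 9 − 2 = 1357 (labels ;00/;01 skipped at this minute). Total = 35964 + 16184 + 1357 = 53505.

53505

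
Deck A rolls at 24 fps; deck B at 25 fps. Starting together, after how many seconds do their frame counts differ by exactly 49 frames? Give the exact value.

49 seconds

The gap grows by |25 − 24| = 1 frame per second.
Time for a 49-frame gap: 49 ÷ (1) = 49 s.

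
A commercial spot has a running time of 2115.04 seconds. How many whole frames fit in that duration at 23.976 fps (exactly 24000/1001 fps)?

50710 frames

Frames = 2115.04 × 24000/1001 = 50760960/1001 ≈ 50710.2498.
Complete frames: 50710.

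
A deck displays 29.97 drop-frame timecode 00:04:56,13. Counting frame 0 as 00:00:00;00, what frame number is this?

Complete 10-minute blocks: 0, each 17982 frames → 0.
Remaining 4 whole minutes in the current block: 1800 + 3 × 1798 = 7194 frames.
Within the current minute: 56 × 30 + 13 − 2 = 1691 (labels ;00/;01 skipped at this minute). Total = 0 + 7194 + 1691 = 8885.

8885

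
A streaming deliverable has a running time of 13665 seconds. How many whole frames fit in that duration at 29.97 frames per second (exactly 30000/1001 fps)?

409540 frames

Frames = 13665 × 30000/1001 = 409950000/1001 ≈ 409540.4595.
Complete frames: 409540.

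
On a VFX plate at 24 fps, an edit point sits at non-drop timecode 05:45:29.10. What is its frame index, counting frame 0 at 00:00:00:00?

frame 497506

Total seconds to the label: (5 × 3600 + 45 × 60 + 29) = 20729.
Frame index = 20729 × 24 + 10 = 497506.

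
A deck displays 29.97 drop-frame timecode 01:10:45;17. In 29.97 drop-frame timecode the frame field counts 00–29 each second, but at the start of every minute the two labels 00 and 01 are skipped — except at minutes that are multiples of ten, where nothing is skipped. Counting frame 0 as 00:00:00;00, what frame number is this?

127241

Complete 10-minute blocks: 7, each 17982 frames → 125874.
Remaining 0 whole minutes in the current block: 0 frames.
Within the current minute: 45 × 30 + 17 = 1367. Total = 125874 + 0 + 1367 = 127241.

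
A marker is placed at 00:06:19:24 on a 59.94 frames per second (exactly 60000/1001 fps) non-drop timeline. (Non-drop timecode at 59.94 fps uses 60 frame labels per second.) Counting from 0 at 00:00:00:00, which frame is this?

frame 22764

Total seconds to the label: (0 × 3600 + 6 × 60 + 19) = 379.
Frame index = 379 × 60 + 24 = 22764.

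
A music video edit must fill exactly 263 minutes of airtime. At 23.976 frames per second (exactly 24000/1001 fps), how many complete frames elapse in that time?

263 min = 15780 s.
Frames = 15780 × 24000/1001 = 378720000/1001 ≈ 378341.6583.
Complete frames: 378341.

378341 frames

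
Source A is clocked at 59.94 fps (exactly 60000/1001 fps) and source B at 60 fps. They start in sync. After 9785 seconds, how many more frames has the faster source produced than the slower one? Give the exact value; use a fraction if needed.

587100/1001 frames

A emits 60000/1001 × 9785 = 587100000/1001 frames; B emits 60 × 9785 = 587100.
Difference = 587100/1001 frames (≈ 586.5135); B is ahead of A.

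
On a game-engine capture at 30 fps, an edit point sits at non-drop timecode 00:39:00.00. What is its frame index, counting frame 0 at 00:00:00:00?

Total seconds to the label: (0 × 3600 + 39 × 60 + 0) = 2340.
Frame index = 2340 × 30 + 0 = 70200.

70200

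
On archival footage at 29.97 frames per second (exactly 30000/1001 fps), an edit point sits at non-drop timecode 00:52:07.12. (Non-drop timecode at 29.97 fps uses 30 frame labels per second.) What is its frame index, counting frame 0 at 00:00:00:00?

Total seconds to the label: (0 × 3600 + 52 × 60 + 7) = 3127.
Frame index = 3127 × 30 + 12 = 93822.

93822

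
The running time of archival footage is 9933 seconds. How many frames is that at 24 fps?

Frames = 9933 × 24 = 238392.

238392 frames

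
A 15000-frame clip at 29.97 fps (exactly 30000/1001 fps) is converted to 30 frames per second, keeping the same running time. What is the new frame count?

15015 frames

Target frames = source frames × (target rate / source rate) = 15000 × (30)/(30000/1001) = 15000 × 1001/1000 = 15015.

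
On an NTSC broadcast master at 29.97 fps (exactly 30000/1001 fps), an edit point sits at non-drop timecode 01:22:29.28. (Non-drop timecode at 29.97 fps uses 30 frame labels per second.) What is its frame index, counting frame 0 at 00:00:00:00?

148498

Total seconds to the label: (1 × 3600 + 22 × 60 + 29) = 4949.
Frame index = 4949 × 30 + 28 = 148498.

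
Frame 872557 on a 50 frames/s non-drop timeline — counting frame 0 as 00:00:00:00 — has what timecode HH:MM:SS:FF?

872557 ÷ 50 = 17451 full seconds, remainder 7 frames.
17451 s = 4 h 50 min 51 s.
Timecode: 04:50:51:07.

04:50:51:07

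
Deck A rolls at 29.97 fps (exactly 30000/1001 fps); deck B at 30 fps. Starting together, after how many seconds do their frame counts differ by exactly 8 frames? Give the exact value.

The gap grows by |30 − 30000/1001| = 30/1001 frames per second.
Time for a 8-frame gap: 8 ÷ (30/1001) = 4004/15 s.

4004/15 seconds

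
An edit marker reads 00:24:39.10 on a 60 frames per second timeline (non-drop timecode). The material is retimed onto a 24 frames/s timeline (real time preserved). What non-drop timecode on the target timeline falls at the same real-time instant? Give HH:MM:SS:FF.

00:24:39:04

Source frame index: (0×3600 + 24×60 + 39) × 60 + 10 = 88750.
Real time: 88750 / (60) = 8875/6 s.
Target frame: (8875/6) × (24) = 35500.
At 24 labels/s: frame 35500 → 00:24:39:04.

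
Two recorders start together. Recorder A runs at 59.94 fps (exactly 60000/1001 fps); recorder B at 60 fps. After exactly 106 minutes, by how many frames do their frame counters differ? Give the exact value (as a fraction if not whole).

381600/1001 frames

106 min = 6360 s.
A emits 60000/1001 × 6360 = 381600000/1001 frames; B emits 60 × 6360 = 381600.
Difference = 381600/1001 frames (≈ 381.2188); B is ahead of A.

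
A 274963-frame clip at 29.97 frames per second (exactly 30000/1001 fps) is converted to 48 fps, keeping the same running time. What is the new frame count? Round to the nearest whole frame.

440381 frames

Frames at target rate = 274963 × (48) / (30000/1001) = 275237963/625 ≈ 440380.741.
Nearest whole frame: 440381.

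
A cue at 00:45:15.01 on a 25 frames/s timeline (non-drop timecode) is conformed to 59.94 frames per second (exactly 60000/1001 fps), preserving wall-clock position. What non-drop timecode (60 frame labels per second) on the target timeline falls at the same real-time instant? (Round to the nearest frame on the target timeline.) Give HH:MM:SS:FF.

Source frame index: (0×3600 + 45×60 + 15) × 25 + 1 = 67876.
Real time: 67876 / (25) = 67876/25 s.
Target frame: (67876/25) × (60000/1001) = 162902400/1001 ≈ 162739.660 → 162740.
At 60 labels/s: frame 162740 → 00:45:12:20.

00:45:12:20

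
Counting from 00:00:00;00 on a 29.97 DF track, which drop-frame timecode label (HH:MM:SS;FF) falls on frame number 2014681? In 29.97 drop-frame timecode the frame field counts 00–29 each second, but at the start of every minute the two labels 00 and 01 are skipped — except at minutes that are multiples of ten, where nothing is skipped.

18:40:23;07

Each 10-minute DF block holds 10 × 60 × 30 − 9 × 2 = 17982 frames. 2014681 ÷ 17982 → 112 full blocks, remainder 697.
Within the partial block the first minute is 1800 frames and each further minute 1798, so 0 further minute boundaries passed. Total skipped labels = 18 × 112 + 2 × 0 = 2016.
Non-drop label index = 2014681 + 2016 = 2016697; at 30 labels/s that is 18:40:23:07, i.e. DF 18:40:23;07.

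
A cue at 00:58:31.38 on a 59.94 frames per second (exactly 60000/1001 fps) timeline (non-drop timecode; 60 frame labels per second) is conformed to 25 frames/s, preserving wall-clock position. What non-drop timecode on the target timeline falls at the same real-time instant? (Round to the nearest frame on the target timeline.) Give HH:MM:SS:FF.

Source frame index: (0×3600 + 58×60 + 31) × 60 + 38 = 210698.
Real time: 210698 / (60000/1001) = 105454349/30000 s.
Target frame: (105454349/30000) × (25) = 105454349/1200 ≈ 87878.624 → 87879.
At 25 labels/s: frame 87879 → 00:58:35:04.

00:58:35:04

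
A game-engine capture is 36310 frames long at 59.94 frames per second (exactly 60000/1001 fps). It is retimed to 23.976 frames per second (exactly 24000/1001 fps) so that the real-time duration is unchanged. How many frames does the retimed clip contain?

Target frames = source frames × (target rate / source rate) = 36310 × (24000/1001)/(60000/1001) = 36310 × 2/5 = 14524.

14524 frames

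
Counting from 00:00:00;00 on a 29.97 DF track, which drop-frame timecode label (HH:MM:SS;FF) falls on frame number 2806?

Ten DF minutes hold 17982 frames, so frame 2806 lies in block 0 (frames 0–17981) with 2806 frames into that block.
The block's first minute is 1800 frames and the rest 1798 each; 2806 frames reaches minute 1, so 0 × 18 + 1 × 2 = 2 labels have been skipped so far.
Adding those back, label number 2806 + 2 = 2808 at 30 labels/s is 93 s + 18 f = 0 h 1 min 33 s frame 18, i.e. 00:01:33;18.

00:01:33;18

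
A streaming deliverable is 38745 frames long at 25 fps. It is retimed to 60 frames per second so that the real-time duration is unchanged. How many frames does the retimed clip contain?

92988 frames

Target frames = source frames × (target rate / source rate) = 38745 × (60)/(25) = 38745 × 12/5 = 92988.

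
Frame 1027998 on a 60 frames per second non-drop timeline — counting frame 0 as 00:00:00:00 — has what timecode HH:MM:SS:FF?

1027998 ÷ 60 = 17133 full seconds, remainder 18 frames.
17133 s = 4 h 45 min 33 s.
Timecode: 04:45:33:18.

04:45:33:18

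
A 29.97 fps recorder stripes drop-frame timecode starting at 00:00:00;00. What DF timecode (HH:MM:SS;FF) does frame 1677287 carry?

Ten DF minutes hold 17982 frames, so frame 1677287 lies in block 93 (frames 1672326–1690307) with 4961 frames into that block.
The block's first minute is 1800 frames and the rest 1798 each; 4961 frames reaches minute 2, so 93 × 18 + 2 × 2 = 1678 labels have been skipped so far.
Adding those back, label number 1677287 + 1678 = 1678965 at 30 labels/s is 55965 s + 15 f = 15 h 32 min 45 s frame 15, i.e. 15:32:45;15.

15:32:45;15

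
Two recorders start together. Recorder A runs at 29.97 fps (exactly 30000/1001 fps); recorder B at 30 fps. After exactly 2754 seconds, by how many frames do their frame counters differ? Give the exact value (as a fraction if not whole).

82620/1001 frames

A emits 30000/1001 × 2754 = 82620000/1001 frames; B emits 30 × 2754 = 82620.
Difference = 82620/1001 frames (≈ 82.5375); B is ahead of A.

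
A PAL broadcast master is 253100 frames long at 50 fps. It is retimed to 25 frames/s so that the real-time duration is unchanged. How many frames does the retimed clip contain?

126550 frames

Target frames = source frames × (target rate / source rate) = 253100 × (25)/(50) = 253100 × 1/2 = 126550.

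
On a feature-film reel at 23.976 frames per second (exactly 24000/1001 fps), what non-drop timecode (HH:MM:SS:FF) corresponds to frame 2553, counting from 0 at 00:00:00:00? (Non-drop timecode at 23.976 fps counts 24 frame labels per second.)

2553 ÷ 24 = 106 full seconds, remainder 9 frames.
106 s = 0 h 1 min 46 s.
Timecode: 00:01:46:09.

00:01:46:09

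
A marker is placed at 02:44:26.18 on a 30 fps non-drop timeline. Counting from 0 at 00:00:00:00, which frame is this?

Total seconds to the label: (2 × 3600 + 44 × 60 + 26) = 9866.
Frame index = 9866 × 30 + 18 = 295998.

frame 295998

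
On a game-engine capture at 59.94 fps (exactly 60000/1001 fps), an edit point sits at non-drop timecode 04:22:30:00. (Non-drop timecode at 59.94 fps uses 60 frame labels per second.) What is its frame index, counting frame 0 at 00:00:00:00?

945000

Total seconds to the label: (4 × 3600 + 22 × 60 + 30) = 15750.
Frame index = 15750 × 60 + 0 = 945000.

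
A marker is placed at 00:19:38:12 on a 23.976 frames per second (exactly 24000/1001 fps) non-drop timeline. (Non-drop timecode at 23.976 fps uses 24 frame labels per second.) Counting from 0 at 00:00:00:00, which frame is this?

28284

Total seconds to the label: (0 × 3600 + 19 × 60 + 38) = 1178.
Frame index = 1178 × 24 + 12 = 28284.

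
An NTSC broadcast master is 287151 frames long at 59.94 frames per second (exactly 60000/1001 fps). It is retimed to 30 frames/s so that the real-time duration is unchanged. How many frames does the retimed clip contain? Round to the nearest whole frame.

143719 frames

Frames at target rate = 287151 × (30) / (60000/1001) = 287438151/2000 ≈ 143719.076.
Nearest whole frame: 143719.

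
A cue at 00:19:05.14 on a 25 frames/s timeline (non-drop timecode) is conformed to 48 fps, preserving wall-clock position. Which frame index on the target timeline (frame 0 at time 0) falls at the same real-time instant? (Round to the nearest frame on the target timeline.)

Source frame index: (0×3600 + 19×60 + 5) × 25 + 14 = 28639.
Real time: 28639 / (25) = 28639/25 s.
Target frame: (28639/25) × (48) = 1374672/25 ≈ 54986.880 → 54987.

frame 54987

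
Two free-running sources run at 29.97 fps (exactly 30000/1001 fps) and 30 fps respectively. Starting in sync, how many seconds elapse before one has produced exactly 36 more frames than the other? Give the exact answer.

1201.2 seconds

The gap grows by |30 − 30000/1001| = 30/1001 frames per second.
Time for a 36-frame gap: 36 ÷ (30/1001) = 1201.2 s.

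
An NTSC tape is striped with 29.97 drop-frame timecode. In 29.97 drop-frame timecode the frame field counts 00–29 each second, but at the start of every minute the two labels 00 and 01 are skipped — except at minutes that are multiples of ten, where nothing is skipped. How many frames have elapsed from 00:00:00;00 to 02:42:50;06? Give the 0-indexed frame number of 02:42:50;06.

As if non-drop at 30 labels/s: (2 × 3600 + 42 × 60 + 50) × 30 + 6 = 293106.
Minute boundaries passed: 162; those not divisible by 10: 162 − 16 = 146; dropped labels = 2 × 146 = 292.
Actual frame index = 293106 − 292 = 292814.

292814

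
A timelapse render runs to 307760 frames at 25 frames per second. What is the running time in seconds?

Running time = 307760 / (25) = 12310.4 s.

12310.4 seconds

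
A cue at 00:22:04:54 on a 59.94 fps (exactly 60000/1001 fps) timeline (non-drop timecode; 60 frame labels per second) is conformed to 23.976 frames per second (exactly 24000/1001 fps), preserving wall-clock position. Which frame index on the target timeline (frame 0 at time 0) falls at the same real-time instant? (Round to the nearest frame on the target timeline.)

Source frame index: (0×3600 + 22×60 + 4) × 60 + 54 = 79494.
Real time: 79494 / (60000/1001) = 13262249/10000 s.
Target frame: (13262249/10000) × (24000/1001) = 158988/5 ≈ 31797.600 → 31798.

frame 31798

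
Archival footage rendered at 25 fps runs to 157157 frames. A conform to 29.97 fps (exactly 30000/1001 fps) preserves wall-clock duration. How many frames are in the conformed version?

188400 frames

Target frames = source frames × (target rate / source rate) = 157157 × (30000/1001)/(25) = 157157 × 1200/1001 = 188400.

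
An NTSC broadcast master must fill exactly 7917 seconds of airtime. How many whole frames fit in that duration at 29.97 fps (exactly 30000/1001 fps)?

Frames = 7917 × 30000/1001 = 2610000/11 ≈ 237272.7273.
Complete frames: 237272.

237272 frames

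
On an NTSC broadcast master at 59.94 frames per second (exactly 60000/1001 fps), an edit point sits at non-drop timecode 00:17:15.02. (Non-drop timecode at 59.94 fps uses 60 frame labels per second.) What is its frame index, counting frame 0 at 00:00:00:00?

Total seconds to the label: (0 × 3600 + 17 × 60 + 15) = 1035.
Frame index = 1035 × 60 + 2 = 62102.

frame 62102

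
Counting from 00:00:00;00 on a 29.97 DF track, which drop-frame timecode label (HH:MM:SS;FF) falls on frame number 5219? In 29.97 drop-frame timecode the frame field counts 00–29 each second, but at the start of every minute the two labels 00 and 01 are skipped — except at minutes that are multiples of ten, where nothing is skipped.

Ten DF minutes hold 17982 frames, so frame 5219 lies in block 0 (frames 0–17981) with 5219 frames into that block.
The block's first minute is 1800 frames and the rest 1798 each; 5219 frames reaches minute 2, so 0 × 18 + 2 × 2 = 4 labels have been skipped so far.
Adding those back, label number 5219 + 4 = 5223 at 30 labels/s is 174 s + 3 f = 0 h 2 min 54 s frame 3, i.e. 00:02:54;03.

00:02:54;03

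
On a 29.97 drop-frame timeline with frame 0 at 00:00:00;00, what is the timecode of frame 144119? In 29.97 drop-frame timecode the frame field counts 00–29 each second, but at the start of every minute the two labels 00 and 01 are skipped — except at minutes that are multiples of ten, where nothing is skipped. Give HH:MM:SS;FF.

01:20:08;23

Each 10-minute DF block holds 10 × 60 × 30 − 9 × 2 = 17982 frames. 144119 ÷ 17982 → 8 full blocks, remainder 263.
Within the partial block the first minute is 1800 frames and each further minute 1798, so 0 further minute boundaries passed. Total skipped labels = 18 × 8 + 2 × 0 = 144.
Non-drop label index = 144119 + 144 = 144263; at 30 labels/s that is 01:20:08:23, i.e. DF 01:20:08;23.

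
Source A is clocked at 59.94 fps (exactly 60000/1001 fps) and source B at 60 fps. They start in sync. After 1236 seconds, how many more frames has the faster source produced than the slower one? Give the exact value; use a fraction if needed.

74160/1001 frames

A emits 60000/1001 × 1236 = 74160000/1001 frames; B emits 60 × 1236 = 74160.
Difference = 74160/1001 frames (≈ 74.0859); B is ahead of A.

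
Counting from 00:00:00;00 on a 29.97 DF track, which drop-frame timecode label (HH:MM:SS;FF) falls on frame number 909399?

Each 10-minute DF block holds 10 × 60 × 30 − 9 × 2 = 17982 frames. 909399 ÷ 17982 → 50 full blocks, remainder 10299.
Within the partial block the first minute is 1800 frames and each further minute 1798, so 5 further minute boundaries passed. Total skipped labels = 18 × 50 + 2 × 5 = 910.
Non-drop label index = 909399 + 910 = 910309; at 30 labels/s that is 08:25:43:19, i.e. DF 08:25:43;19.

08:25:43;19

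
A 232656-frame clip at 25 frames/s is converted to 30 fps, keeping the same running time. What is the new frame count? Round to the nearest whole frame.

279187 frames

Frames at target rate = 232656 × (30) / (25) = 1395936/5 ≈ 279187.200.
Nearest whole frame: 279187.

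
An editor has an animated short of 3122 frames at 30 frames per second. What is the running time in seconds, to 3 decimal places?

Running time = 3122 × 1/30 = 1561/15 s ≈ 104.067 s.

104.067 seconds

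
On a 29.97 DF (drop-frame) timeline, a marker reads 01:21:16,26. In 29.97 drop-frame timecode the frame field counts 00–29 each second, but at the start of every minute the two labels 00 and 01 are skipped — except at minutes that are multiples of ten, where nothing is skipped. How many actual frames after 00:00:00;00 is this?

146160

Complete 10-minute blocks: 8, each 17982 frames → 143856.
Remaining 1 whole minute in the current block: 1800 + 0 × 1798 = 1800 frames.
Within the current minute: 16 × 30 + 26 − 2 = 504 (labels ;00/;01 skipped at this minute). Total = 143856 + 1800 + 504 = 146160.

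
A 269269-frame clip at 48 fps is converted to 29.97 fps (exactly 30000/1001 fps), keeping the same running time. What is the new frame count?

168125 frames

Target frames = source frames × (target rate / source rate) = 269269 × (30000/1001)/(48) = 269269 × 625/1001 = 168125.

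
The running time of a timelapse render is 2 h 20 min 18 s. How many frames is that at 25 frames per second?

2 h 20 min 18 s = 8418 s.
Frames = 8418 × 25 = 210450.

210450 frames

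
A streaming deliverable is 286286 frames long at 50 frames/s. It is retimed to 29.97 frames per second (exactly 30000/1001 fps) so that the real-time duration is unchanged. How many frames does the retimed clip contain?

Target frames = source frames × (target rate / source rate) = 286286 × (30000/1001)/(50) = 286286 × 600/1001 = 171600.

171600 frames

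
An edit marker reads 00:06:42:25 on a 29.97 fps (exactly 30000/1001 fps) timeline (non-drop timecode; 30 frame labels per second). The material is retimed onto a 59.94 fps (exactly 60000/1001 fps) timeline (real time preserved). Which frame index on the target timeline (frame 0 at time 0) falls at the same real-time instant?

Source frame index: (0×3600 + 6×60 + 42) × 30 + 25 = 12085.
Real time: 12085 / (30000/1001) = 2419417/6000 s.
Target frame: (2419417/6000) × (60000/1001) = 24170.

frame 24170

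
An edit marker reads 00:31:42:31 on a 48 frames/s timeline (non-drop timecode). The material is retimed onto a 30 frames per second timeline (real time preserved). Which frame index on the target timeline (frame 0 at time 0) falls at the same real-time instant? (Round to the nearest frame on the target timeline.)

Source frame index: (0×3600 + 31×60 + 42) × 48 + 31 = 91327.
Real time: 91327 / (48) = 91327/48 s.
Target frame: (91327/48) × (30) = 456635/8 ≈ 57079.375 → 57079.

frame 57079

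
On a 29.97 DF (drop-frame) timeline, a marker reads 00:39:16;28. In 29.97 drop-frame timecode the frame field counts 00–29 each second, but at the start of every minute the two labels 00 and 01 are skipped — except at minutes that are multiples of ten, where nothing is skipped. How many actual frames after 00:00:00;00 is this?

As if non-drop at 30 labels/s: (0 × 3600 + 39 × 60 + 16) × 30 + 28 = 70708.
Minute boundaries passed: 39; those not divisible by 10: 39 − 3 = 36; dropped labels = 2 × 36 = 72.
Actual frame index = 70708 − 72 = 70636.

70636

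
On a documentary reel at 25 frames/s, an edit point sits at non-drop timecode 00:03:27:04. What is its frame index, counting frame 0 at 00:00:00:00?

5179

Total seconds to the label: (0 × 3600 + 3 × 60 + 27) = 207.
Frame index = 207 × 25 + 4 = 5179.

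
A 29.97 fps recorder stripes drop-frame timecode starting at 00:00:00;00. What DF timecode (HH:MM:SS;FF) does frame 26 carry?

00:00:00;26

Each 10-minute DF block holds 10 × 60 × 30 − 9 × 2 = 17982 frames. 26 ÷ 17982 → 0 full blocks, remainder 26.
Within the partial block the first minute is 1800 frames and each further minute 1798, so 0 further minute boundaries passed. Total skipped labels = 18 × 0 + 2 × 0 = 0.
Non-drop label index = 26 + 0 = 26; at 30 labels/s that is 00:00:00:26, i.e. DF 00:00:00;26.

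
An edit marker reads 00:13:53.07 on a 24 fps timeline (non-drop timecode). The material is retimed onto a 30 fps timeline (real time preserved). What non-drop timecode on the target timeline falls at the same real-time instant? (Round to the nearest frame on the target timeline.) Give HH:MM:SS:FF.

00:13:53:09

Source frame index: (0×3600 + 13×60 + 53) × 24 + 7 = 19999.
Real time: 19999 / (24) = 19999/24 s.
Target frame: (19999/24) × (30) = 99995/4 ≈ 24998.750 → 24999.
At 30 labels/s: frame 24999 → 00:13:53:09.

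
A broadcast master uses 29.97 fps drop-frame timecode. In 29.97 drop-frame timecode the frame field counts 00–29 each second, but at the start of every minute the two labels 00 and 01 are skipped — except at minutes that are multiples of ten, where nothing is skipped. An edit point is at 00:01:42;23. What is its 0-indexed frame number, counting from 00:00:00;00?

Complete 10-minute blocks: 0, each 17982 frames → 0.
Remaining 1 whole minute in the current block: 1800 + 0 × 1798 = 1800 frames.
Within the current minute: 42 × 30 + 23 − 2 = 1281 (labels ;00/;01 skipped at this minute). Total = 0 + 1800 + 1281 = 3081.

3081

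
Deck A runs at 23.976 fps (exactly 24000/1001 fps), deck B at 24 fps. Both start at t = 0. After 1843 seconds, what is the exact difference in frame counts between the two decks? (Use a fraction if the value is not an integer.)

44232/1001 frames

A emits 24000/1001 × 1843 = 44232000/1001 frames; B emits 24 × 1843 = 44232.
Difference = 44232/1001 frames (≈ 44.1878); B is ahead of A.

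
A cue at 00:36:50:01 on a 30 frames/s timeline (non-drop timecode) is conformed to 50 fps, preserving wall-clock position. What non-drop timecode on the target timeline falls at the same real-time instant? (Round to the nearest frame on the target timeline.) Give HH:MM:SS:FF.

Source frame index: (0×3600 + 36×60 + 50) × 30 + 1 = 66301.
Real time: 66301 / (30) = 66301/30 s.
Target frame: (66301/30) × (50) = 331505/3 ≈ 110501.667 → 110502.
At 50 labels/s: frame 110502 → 00:36:50:02.

00:36:50:02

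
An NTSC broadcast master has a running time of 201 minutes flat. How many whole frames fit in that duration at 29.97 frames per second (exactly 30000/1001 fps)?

361438 frames

201 min = 12060 s.
Frames = 12060 × 30000/1001 = 361800000/1001 ≈ 361438.5614.
Complete frames: 361438.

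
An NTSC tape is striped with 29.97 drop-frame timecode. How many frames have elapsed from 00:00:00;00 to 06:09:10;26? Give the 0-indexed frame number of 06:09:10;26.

663860

Complete 10-minute blocks: 36, each 17982 frames → 647352.
Remaining 9 whole minutes in the current block: 1800 + 8 × 1798 = 16184 frames.
Within the current minute: 10 × 30 + 26 − 2 = 324 (labels ;00/;01 skipped at this minute). Total = 647352 + 16184 + 324 = 663860.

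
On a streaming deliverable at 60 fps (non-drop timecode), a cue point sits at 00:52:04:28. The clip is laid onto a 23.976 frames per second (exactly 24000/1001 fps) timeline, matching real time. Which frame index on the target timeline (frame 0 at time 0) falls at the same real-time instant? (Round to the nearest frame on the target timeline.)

Source frame index: (0×3600 + 52×60 + 4) × 60 + 28 = 187468.
Real time: 187468 / (60) = 46867/15 s.
Target frame: (46867/15) × (24000/1001) = 74987200/1001 ≈ 74912.288 → 74912.

frame 74912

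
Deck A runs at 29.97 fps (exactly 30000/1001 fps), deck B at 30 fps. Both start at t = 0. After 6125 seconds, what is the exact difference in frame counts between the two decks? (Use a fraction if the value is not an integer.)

A emits 30000/1001 × 6125 = 26250000/143 frames; B emits 30 × 6125 = 183750.
Difference = 26250/143 frames (≈ 183.5664); B is ahead of A.

26250/143 frames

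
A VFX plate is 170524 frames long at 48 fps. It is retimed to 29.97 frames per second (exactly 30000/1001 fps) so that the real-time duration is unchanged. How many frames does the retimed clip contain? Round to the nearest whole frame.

106471 frames

Frames at target rate = 170524 × (30000/1001) / (48) = 106577500/1001 ≈ 106471.029.
Nearest whole frame: 106471.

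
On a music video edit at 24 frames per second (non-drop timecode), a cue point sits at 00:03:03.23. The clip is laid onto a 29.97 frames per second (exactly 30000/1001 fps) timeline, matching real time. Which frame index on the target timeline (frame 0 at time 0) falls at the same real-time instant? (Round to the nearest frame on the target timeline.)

Source frame index: (0×3600 + 3×60 + 3) × 24 + 23 = 4415.
Real time: 4415 / (24) = 4415/24 s.
Target frame: (4415/24) × (30000/1001) = 5518750/1001 ≈ 5513.237 → 5513.

frame 5513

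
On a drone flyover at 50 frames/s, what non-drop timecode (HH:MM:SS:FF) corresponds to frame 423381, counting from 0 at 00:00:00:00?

02:21:07:31

423381 ÷ 50 = 8467 full seconds, remainder 31 frames.
8467 s = 2 h 21 min 7 s.
Timecode: 02:21:07:31.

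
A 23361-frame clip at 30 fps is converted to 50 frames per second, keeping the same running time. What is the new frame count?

38935 frames

Target frames = source frames × (target rate / source rate) = 23361 × (50)/(30) = 23361 × 5/3 = 38935.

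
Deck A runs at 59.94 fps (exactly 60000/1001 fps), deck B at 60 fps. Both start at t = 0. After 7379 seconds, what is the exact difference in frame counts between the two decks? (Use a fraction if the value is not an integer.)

442740/1001 frames

A emits 60000/1001 × 7379 = 442740000/1001 frames; B emits 60 × 7379 = 442740.
Difference = 442740/1001 frames (≈ 442.2977); B is ahead of A.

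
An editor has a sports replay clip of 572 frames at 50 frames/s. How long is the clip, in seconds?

Running time = 572 / (50) = 11.44 s.

11.44 seconds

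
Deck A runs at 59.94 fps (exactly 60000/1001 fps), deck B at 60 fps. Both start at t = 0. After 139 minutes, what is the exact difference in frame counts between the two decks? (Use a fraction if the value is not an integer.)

500400/1001 frames

139 min = 8340 s.
A emits 60000/1001 × 8340 = 500400000/1001 frames; B emits 60 × 8340 = 500400.
Difference = 500400/1001 frames (≈ 499.9001); B is ahead of A.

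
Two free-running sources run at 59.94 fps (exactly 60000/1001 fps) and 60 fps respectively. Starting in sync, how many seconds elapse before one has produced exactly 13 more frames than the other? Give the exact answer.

13013/60 seconds

The gap grows by |60 − 60000/1001| = 60/1001 frames per second.
Time for a 13-frame gap: 13 ÷ (60/1001) = 13013/60 s.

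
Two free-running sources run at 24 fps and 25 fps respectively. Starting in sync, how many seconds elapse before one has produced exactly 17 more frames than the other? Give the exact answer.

The gap grows by |25 − 24| = 1 frame per second.
Time for a 17-frame gap: 17 ÷ (1) = 17 s.

17 seconds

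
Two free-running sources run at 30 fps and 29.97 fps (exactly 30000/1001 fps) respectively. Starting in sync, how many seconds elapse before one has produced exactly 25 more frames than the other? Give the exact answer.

The gap grows by |30000/1001 − 30| = 30/1001 frames per second.
Time for a 25-frame gap: 25 ÷ (30/1001) = 5005/6 s.

5005/6 seconds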